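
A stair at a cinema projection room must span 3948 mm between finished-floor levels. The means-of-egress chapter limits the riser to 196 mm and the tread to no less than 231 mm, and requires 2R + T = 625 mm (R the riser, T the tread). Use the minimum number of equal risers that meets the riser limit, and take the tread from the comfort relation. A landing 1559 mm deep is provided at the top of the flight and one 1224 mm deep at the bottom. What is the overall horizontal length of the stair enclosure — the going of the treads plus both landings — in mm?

7763 mm

3948 / 196 = 20.14, so 21 risers are needed.
Each riser is 3948/21 = 188 mm (≤ 196 mm).
Tread T = 625 − 2 × 188 = 249 mm (≥ 231 mm).
21 risers give 20 treads; going = 20 × 249 = 4980 mm.
Enclosure = 4980 + 1559 + 1224 = 7763 mm.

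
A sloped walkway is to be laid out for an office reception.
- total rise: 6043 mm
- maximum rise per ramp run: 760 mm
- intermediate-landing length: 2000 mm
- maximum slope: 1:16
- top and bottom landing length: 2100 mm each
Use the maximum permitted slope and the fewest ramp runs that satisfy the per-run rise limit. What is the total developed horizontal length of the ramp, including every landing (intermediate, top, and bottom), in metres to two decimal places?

114.89 m

⌈6043/760⌉ = 8 ramp runs. That means 7 intermediate landings.
Ramp run (horizontal) at 1:16: 6043 × 16 = 96688 mm.
Intermediate landings: 7 × 2000 = 14000 mm.
Top and bottom landings: 2 × 2100 = 4200 mm.
Total = 96688 + 14000 + 4200 = 114888 mm.
= 114.89 m.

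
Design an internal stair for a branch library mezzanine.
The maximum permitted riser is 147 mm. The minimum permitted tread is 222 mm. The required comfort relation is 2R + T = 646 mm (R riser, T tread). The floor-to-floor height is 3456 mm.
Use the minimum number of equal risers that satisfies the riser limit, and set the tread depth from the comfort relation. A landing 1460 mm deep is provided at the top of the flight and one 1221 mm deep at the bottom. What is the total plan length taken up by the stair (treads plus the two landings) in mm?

10915 mm

3456 / 147 = 23.51, so 24 risers are needed.
Each riser is 3456/24 = 144 mm (≤ 147 mm).
From 2R + T = 646: T = 646 − 288 = 358 mm.
Treads = 24 − 1 = 23; going = 23 × 358 = 8234 mm.
Add landings: 8234 + 1460 + 1221 = 10915 mm.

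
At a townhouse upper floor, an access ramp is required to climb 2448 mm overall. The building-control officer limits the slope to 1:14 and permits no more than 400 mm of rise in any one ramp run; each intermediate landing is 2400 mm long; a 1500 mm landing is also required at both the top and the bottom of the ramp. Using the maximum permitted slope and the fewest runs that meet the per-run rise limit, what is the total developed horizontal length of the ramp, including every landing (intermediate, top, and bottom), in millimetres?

51672 mm

2448 / 400 = 6.12, so 7 ramp runs are needed. That means 6 intermediate landings.
Horizontal run for 2448 mm of rise at 1:14 is 2448 × 14 = 34272 mm.
6 intermediate landings contribute 6 × 2400 = 14400 mm.
Top and bottom landings: 2 × 1500 = 3000 mm.
Total = 34272 + 14400 + 3000 = 51672 mm.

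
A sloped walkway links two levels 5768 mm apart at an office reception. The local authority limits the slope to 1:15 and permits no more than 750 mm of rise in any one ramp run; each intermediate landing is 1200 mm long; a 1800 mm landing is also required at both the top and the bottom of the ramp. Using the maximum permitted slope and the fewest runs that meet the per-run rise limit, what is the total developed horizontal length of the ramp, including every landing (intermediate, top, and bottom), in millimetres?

At most 750 each: 5768/750 = 7.69, giving 8 ramp runs. That means 7 intermediate landings.
Ramp run (horizontal) at 1:15: 5768 × 15 = 86520 mm.
Intermediate landings: 7 × 1200 = 8400 mm.
Top and bottom landings: 2 × 1800 = 3600 mm.
Total = 86520 + 8400 + 3600 = 98520 mm.

98520 mm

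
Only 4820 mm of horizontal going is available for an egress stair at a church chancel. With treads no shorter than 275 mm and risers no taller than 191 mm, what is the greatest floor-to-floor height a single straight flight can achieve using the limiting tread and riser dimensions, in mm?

3438 mm

4820 / 275 = 17.53, so 17 treads fit.
Risers = treads + 1 = 18.
Maximum height = 18 × 191 = 3438 mm.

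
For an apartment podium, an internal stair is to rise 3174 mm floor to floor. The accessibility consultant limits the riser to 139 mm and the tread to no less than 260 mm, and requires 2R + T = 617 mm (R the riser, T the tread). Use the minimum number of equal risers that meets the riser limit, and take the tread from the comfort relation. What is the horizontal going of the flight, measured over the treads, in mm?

⌈3174/139⌉ = 23 risers.
Each riser is 3174/23 = 138 mm (≤ 139 mm).
Tread T = 617 − 2 × 138 = 341 mm (≥ 260 mm).
23 risers give 22 treads; going = 22 × 341 = 7502 mm.

7502 mm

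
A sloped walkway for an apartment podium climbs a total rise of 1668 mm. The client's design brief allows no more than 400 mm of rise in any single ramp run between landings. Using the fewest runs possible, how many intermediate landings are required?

4 intermediate landings

1668 / 400 = 4.170 → round up to 5 ramp runs.
5 runs are separated by 4 intermediate landings.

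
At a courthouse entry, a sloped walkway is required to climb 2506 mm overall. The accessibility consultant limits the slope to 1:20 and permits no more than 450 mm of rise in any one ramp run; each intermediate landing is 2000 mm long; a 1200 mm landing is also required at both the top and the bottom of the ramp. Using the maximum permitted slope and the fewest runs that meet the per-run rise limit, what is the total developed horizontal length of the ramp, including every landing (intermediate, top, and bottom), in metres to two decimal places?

62.52 m

⌈2506/450⌉ = 6 ramp runs. That means 5 intermediate landings.
Horizontal run for 2506 mm of rise at 1:20 is 2506 × 20 = 50120 mm.
5 intermediate landings contribute 5 × 2000 = 10000 mm.
Top and bottom landings: 2 × 1200 = 2400 mm.
Total = 50120 + 10000 + 2400 = 62520 mm.
= 62.52 m.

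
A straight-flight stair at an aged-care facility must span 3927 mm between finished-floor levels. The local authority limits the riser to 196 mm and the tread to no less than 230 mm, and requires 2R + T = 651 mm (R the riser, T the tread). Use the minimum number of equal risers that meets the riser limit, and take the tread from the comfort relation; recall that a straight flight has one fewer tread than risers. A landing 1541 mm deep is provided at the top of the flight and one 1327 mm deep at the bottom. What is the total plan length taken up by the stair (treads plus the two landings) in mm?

8408 mm

At most 196 each: 3927/196 = 20.04, giving 21 risers.
Riser R = 3927 / 21 = 187 mm, within the 196 mm limit.
Tread T = 651 − 2 × 187 = 277 mm (≥ 230 mm).
Going = (21 − 1) × 277 = 5540 mm.
Add landings: 5540 + 1541 + 1327 = 8408 mm.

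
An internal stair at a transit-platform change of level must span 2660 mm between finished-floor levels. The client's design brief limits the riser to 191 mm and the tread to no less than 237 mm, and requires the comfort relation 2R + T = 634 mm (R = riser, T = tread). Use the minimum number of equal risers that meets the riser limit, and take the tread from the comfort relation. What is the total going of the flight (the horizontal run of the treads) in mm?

3302 mm

At most 191 each: 2660/191 = 13.93, giving 14 risers.
Riser R = 2660 / 14 = 190 mm, within the 191 mm limit.
From 2R + T = 634: T = 634 − 380 = 254 mm.
14 risers give 13 treads; going = 13 × 254 = 3302 mm.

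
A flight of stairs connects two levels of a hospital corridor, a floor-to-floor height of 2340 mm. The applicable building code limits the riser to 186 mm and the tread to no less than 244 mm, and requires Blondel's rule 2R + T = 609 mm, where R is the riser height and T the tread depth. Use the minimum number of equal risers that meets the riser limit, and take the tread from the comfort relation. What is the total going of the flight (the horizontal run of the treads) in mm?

⌈2340/186⌉ = 13 risers.
Each riser is 2340/13 = 180 mm (≤ 186 mm).
From 2R + T = 609: T = 609 − 360 = 249 mm.
13 risers give 12 treads; going = 12 × 249 = 2988 mm.

2988 mm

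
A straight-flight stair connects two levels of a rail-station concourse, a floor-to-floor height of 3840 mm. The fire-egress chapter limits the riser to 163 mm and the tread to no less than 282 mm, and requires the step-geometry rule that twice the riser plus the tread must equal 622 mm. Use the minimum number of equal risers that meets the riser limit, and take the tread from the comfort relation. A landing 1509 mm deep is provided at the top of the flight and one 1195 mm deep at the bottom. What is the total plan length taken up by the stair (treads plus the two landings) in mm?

⌈3840/163⌉ = 24 risers.
Each riser is 3840/24 = 160 mm (≤ 163 mm).
T = 622 − 2·160 = 302 mm, which satisfies the 282 mm minimum.
24 risers give 23 treads; going = 23 × 302 = 6946 mm.
Add landings: 6946 + 1509 + 1195 = 9650 mm.

9650 mm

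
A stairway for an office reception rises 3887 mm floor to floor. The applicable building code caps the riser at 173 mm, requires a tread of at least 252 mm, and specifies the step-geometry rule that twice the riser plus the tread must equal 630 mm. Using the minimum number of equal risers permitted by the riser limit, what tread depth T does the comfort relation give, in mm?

292 mm

At most 173 each: 3887/173 = 22.47, giving 23 risers.
R = 3887 ÷ 23 = 169 mm.
From 2R + T = 630: T = 630 − 338 = 292 mm.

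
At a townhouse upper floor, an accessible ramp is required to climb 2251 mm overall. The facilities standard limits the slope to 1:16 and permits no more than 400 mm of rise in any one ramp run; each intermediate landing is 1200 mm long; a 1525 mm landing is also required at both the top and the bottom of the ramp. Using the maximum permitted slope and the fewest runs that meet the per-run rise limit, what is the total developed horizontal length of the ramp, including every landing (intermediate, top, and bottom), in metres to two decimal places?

45.07 m

2251 / 400 = 5.63, so 6 ramp runs are needed. That means 5 intermediate landings.
Horizontal run for 2251 mm of rise at 1:16 is 2251 × 16 = 36016 mm.
Intermediate landings: 5 × 1200 = 6000 mm.
Top and bottom landings: 2 × 1525 = 3050 mm.
Total = 36016 + 6000 + 3050 = 45066 mm.
= 45.07 m.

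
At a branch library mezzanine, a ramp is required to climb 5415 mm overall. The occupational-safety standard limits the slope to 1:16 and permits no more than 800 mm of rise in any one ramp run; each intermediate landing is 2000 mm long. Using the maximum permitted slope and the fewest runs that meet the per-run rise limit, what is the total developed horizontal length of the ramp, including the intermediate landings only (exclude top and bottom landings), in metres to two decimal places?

⌈5415/800⌉ = 7 ramp runs. That means 6 intermediate landings.
Ramp run (horizontal) at 1:16: 5415 × 16 = 86640 mm.
6 intermediate landings contribute 6 × 2000 = 12000 mm.
Developed length = 86640 + 12000 = 98640 mm.
= 98.64 m.

98.64 m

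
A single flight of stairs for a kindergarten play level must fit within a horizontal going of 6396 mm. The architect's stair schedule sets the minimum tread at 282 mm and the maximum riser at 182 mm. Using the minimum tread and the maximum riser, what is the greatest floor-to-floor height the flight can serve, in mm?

4186 mm

Treads that fit: ⌊6396 / 282⌋ = 22.
Risers = treads + 1 = 23.
Maximum height = 23 × 182 = 4186 mm.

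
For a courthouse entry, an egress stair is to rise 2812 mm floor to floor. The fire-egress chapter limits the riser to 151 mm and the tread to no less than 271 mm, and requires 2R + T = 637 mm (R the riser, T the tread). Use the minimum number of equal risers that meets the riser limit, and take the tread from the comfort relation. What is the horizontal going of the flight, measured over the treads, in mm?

2812 / 151 = 18.62, so 19 risers are needed.
Riser R = 2812 / 19 = 148 mm, within the 151 mm limit.
From 2R + T = 637: T = 637 − 296 = 341 mm.
19 risers give 18 treads; going = 18 × 341 = 6138 mm.

6138 mm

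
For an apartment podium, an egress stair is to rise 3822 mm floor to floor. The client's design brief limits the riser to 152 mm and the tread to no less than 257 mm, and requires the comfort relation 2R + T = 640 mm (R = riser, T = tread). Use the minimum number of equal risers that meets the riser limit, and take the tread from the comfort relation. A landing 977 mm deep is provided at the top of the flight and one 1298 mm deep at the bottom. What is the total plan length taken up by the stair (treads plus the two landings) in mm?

10925 mm

⌈3822/152⌉ = 26 risers.
Each riser is 3822/26 = 147 mm (≤ 152 mm).
T = 640 − 2·147 = 346 mm, which satisfies the 257 mm minimum.
Going = (26 − 1) × 346 = 8650 mm.
Enclosure = 8650 + 977 + 1298 = 10925 mm.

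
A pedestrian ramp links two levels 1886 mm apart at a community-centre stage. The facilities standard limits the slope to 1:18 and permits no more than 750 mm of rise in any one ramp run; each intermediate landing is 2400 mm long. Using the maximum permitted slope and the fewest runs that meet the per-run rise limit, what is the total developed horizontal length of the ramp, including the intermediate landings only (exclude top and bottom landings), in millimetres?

38748 mm

⌈1886/750⌉ = 3 ramp runs. That means 2 intermediate landings.
Horizontal run for 1886 mm of rise at 1:18 is 1886 × 18 = 33948 mm.
Intermediate landings: 2 × 2400 = 4800 mm.
Total developed length = 33948 + 4800 = 38748 mm.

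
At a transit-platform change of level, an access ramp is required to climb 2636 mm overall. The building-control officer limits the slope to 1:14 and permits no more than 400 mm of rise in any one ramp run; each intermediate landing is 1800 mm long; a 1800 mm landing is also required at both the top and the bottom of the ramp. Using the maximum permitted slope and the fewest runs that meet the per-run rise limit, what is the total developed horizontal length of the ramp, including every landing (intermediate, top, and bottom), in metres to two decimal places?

51.30 m

⌈2636/400⌉ = 7 ramp runs. That means 6 intermediate landings.
Horizontal run for 2636 mm of rise at 1:14 is 2636 × 14 = 36904 mm.
6 intermediate landings contribute 6 × 1800 = 10800 mm.
Top and bottom landings: 2 × 1800 = 3600 mm.
Total = 36904 + 10800 + 3600 = 51304 mm.
= 51.30 m.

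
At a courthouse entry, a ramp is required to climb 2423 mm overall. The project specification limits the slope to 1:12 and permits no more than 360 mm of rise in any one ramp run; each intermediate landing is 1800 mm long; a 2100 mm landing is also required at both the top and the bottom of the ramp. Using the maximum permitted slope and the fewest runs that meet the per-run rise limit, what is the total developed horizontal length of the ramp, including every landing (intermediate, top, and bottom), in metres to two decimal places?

44.08 m

2423 / 360 = 6.731 → round up to 7 ramp runs. That means 6 intermediate landings.
Ramp run (horizontal) at 1:12: 2423 × 12 = 29076 mm.
Intermediate landings: 6 × 1800 = 10800 mm.
Top and bottom landings: 2 × 2100 = 4200 mm.
Total = 29076 + 10800 + 4200 = 44076 mm.
= 44.08 m.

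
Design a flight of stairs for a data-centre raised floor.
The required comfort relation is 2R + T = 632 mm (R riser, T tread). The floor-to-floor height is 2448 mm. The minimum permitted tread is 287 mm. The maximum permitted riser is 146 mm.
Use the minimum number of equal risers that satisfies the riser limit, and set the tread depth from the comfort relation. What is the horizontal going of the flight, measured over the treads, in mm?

5504 mm

⌈2448/146⌉ = 17 risers.
Each riser is 2448/17 = 144 mm (≤ 146 mm).
Tread T = 632 − 2 × 144 = 344 mm (≥ 287 mm).
17 risers give 16 treads; going = 16 × 344 = 5504 mm.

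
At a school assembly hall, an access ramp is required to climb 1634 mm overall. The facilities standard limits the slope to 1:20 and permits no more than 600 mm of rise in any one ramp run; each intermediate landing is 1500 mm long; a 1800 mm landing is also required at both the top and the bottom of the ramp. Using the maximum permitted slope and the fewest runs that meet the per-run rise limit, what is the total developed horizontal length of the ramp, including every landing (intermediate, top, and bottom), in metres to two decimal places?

1634 / 600 = 2.723 → round up to 3 ramp runs. That means 2 intermediate landings.
Ramp run (horizontal) at 1:20: 1634 × 20 = 32680 mm.
Intermediate landings: 2 × 1500 = 3000 mm.
Top and bottom landings: 2 × 1800 = 3600 mm.
Total = 32680 + 3000 + 3600 = 39280 mm.
= 39.28 m.

39.28 m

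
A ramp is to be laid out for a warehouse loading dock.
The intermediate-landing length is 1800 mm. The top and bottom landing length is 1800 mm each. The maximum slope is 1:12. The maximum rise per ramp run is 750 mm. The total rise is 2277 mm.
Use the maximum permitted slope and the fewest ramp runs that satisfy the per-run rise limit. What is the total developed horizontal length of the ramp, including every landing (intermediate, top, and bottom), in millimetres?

36324 mm

2277 / 750 = 3.04, so 4 ramp runs are needed. That means 3 intermediate landings.
Horizontal run for 2277 mm of rise at 1:12 is 2277 × 12 = 27324 mm.
Intermediate landings: 3 × 1800 = 5400 mm.
Top and bottom landings: 2 × 1800 = 3600 mm.
Total = 27324 + 5400 + 3600 = 36324 mm.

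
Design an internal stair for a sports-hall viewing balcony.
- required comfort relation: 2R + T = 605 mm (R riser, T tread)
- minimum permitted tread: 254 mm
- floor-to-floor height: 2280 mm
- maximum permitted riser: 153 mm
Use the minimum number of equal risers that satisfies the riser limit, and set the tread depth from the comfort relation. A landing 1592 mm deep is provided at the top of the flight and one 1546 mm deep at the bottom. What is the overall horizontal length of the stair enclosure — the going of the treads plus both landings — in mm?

7352 mm

2280 / 153 = 14.90, so 15 risers are needed.
R = 2280 ÷ 15 = 152 mm.
From 2R + T = 605: T = 605 − 304 = 301 mm.
15 risers give 14 treads; going = 14 × 301 = 4214 mm.
Enclosure = 4214 + 1592 + 1546 = 7352 mm.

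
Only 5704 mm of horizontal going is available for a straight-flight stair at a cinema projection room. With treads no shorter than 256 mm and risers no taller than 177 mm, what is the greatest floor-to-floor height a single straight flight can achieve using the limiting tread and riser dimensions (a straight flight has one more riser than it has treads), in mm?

4071 mm

5704 / 256 = 22.28, so 22 treads fit.
Risers = treads + 1 = 23.
Maximum height = 23 × 177 = 4071 mm.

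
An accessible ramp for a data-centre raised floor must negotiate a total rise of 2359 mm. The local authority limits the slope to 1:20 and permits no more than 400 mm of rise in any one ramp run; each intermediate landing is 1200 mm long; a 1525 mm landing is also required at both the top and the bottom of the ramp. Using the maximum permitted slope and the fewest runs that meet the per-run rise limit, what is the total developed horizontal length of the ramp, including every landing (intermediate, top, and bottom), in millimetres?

56230 mm

⌈2359/400⌉ = 6 ramp runs. That means 5 intermediate landings.
Horizontal run for 2359 mm of rise at 1:20 is 2359 × 20 = 47180 mm.
5 intermediate landings contribute 5 × 1200 = 6000 mm.
Top and bottom landings: 2 × 1525 = 3050 mm.
Total = 47180 + 6000 + 3050 = 56230 mm.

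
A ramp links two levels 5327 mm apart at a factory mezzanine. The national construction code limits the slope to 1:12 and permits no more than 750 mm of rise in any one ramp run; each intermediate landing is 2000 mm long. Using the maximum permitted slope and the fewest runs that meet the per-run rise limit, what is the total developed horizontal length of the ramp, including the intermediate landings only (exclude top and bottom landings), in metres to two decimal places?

5327 / 750 = 7.103 → round up to 8 ramp runs. That means 7 intermediate landings.
Horizontal run for 5327 mm of rise at 1:12 is 5327 × 12 = 63924 mm.
Intermediate landings: 7 × 2000 = 14000 mm.
Developed length = 63924 + 14000 = 77924 mm.
= 77.92 m.

77.92 m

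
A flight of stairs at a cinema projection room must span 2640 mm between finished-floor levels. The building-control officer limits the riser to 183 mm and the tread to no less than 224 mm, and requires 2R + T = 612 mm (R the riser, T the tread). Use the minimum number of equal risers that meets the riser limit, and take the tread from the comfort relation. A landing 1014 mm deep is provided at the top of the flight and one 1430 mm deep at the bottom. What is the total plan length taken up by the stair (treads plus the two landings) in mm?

6084 mm

2640 / 183 = 14.426 → round up to 15 risers.
R = 2640 ÷ 15 = 176 mm.
From 2R + T = 612: T = 612 − 352 = 260 mm.
Going = (15 − 1) × 260 = 3640 mm.
Add landings: 3640 + 1014 + 1430 = 6084 mm.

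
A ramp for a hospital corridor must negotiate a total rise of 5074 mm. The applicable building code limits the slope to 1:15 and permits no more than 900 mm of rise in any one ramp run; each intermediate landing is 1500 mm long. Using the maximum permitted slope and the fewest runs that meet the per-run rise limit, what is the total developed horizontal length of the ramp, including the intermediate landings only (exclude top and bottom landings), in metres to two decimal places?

83.61 m

5074 / 900 = 5.64, so 6 ramp runs are needed. That means 5 intermediate landings.
Ramp run (horizontal) at 1:15: 5074 × 15 = 76110 mm.
5 intermediate landings contribute 5 × 1500 = 7500 mm.
Total developed length = 76110 + 7500 = 83610 mm.
= 83.61 m.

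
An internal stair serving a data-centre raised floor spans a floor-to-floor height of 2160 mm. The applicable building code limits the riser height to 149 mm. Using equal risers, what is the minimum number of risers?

2160 / 149 = 14.497 → round up to 15 risers.

15 risers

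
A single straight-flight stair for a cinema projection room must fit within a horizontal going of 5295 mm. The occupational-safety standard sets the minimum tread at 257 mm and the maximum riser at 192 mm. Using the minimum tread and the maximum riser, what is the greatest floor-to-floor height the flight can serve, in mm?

4032 mm

5295 / 257 = 20.60, so 20 treads fit.
Risers = treads + 1 = 21.
Maximum height = 21 × 192 = 4032 mm.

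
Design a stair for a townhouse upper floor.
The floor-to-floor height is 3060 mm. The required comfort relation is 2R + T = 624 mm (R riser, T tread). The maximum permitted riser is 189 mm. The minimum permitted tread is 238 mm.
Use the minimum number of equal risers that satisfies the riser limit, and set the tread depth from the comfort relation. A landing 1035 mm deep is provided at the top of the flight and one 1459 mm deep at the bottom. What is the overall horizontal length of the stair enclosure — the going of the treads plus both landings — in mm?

3060 / 189 = 16.19, so 17 risers are needed.
R = 3060 ÷ 17 = 180 mm.
From 2R + T = 624: T = 624 − 360 = 264 mm.
17 risers give 16 treads; going = 16 × 264 = 4224 mm.
Enclosure = 4224 + 1035 + 1459 = 6718 mm.

6718 mm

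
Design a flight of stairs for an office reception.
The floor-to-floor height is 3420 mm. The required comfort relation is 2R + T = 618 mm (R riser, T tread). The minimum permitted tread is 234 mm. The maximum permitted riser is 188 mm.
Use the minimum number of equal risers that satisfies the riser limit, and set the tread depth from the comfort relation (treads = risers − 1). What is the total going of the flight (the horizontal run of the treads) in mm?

⌈3420/188⌉ = 19 risers.
Each riser is 3420/19 = 180 mm (≤ 188 mm).
From 2R + T = 618: T = 618 − 360 = 258 mm.
19 risers give 18 treads; going = 18 × 258 = 4644 mm.

4644 mm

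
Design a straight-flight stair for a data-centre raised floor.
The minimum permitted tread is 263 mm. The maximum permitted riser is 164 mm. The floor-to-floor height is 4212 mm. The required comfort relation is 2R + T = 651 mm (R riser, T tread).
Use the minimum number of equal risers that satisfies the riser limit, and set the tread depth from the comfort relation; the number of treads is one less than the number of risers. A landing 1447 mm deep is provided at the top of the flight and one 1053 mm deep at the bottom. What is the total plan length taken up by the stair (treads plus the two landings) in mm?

4212 / 164 = 25.68, so 26 risers are needed.
R = 4212 ÷ 26 = 162 mm.
From 2R + T = 651: T = 651 − 324 = 327 mm.
Treads = 26 − 1 = 25; going = 25 × 327 = 8175 mm.
Enclosure = 8175 + 1447 + 1053 = 10675 mm.

10675 mm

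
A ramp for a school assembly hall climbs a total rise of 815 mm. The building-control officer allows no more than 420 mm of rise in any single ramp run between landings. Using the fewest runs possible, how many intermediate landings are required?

At most 420 each: 815/420 = 1.94, giving 2 ramp runs.
2 runs are separated by 1 intermediate landings.

1 intermediate landings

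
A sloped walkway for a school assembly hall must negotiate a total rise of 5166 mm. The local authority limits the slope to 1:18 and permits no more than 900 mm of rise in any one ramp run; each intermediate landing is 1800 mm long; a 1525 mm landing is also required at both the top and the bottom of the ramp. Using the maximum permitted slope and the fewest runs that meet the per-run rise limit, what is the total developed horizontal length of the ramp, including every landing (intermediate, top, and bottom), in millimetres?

105038 mm

At most 900 each: 5166/900 = 5.74, giving 6 ramp runs. That means 5 intermediate landings.
Horizontal run for 5166 mm of rise at 1:18 is 5166 × 18 = 92988 mm.
Intermediate landings: 5 × 1800 = 9000 mm.
Top and bottom landings: 2 × 1525 = 3050 mm.
Total = 92988 + 9000 + 3050 = 105038 mm.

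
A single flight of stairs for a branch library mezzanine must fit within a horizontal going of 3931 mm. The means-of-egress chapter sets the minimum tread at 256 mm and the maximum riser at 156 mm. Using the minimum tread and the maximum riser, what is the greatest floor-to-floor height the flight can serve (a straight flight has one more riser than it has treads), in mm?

3931 / 256 = 15.36, so 15 treads fit.
Risers = treads + 1 = 16.
Maximum height = 16 × 156 = 2496 mm.

2496 mm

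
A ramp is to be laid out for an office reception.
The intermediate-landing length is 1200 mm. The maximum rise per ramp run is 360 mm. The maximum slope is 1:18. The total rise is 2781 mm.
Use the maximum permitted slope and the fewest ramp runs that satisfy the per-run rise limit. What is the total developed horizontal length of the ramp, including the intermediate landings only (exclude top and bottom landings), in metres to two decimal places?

58.46 m

2781 / 360 = 7.725 → round up to 8 ramp runs. That means 7 intermediate landings.
Horizontal run for 2781 mm of rise at 1:18 is 2781 × 18 = 50058 mm.
7 intermediate landings contribute 7 × 1200 = 8400 mm.
Developed length = 50058 + 8400 = 58458 mm.
= 58.46 m.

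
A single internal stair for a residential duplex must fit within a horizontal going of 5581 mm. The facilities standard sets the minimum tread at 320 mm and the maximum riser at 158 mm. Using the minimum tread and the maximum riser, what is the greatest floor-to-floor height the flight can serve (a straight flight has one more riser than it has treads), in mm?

Treads that fit: ⌊5581 / 320⌋ = 17.
Risers = treads + 1 = 18.
Maximum height = 18 × 158 = 2844 mm.

2844 mm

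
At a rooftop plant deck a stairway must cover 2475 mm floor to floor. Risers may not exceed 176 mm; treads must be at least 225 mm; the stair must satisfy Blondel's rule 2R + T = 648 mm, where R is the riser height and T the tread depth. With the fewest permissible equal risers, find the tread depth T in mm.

318 mm

2475 / 176 = 14.062 → round up to 15 risers.
R = 2475 ÷ 15 = 165 mm.
Tread T = 648 − 2 × 165 = 318 mm (≥ 225 mm).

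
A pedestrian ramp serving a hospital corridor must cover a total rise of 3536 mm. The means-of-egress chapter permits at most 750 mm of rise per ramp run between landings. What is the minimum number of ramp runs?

At most 750 each: 3536/750 = 4.71, giving 5 ramp runs.

5 runs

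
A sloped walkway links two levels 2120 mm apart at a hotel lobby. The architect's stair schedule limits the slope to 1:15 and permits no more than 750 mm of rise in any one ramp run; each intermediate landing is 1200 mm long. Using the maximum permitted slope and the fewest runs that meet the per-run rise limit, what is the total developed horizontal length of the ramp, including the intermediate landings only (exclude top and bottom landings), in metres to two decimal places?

⌈2120/750⌉ = 3 ramp runs. That means 2 intermediate landings.
Horizontal run for 2120 mm of rise at 1:15 is 2120 × 15 = 31800 mm.
2 intermediate landings contribute 2 × 1200 = 2400 mm.
Developed length = 31800 + 2400 = 34200 mm.
= 34.20 m.

34.20 m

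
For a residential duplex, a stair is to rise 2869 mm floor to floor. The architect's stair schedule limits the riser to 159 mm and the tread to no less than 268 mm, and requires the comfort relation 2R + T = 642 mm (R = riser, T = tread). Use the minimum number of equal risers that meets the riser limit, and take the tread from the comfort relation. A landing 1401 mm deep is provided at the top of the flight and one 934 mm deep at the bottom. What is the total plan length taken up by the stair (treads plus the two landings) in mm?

At most 159 each: 2869/159 = 18.04, giving 19 risers.
Each riser is 2869/19 = 151 mm (≤ 159 mm).
T = 642 − 2·151 = 340 mm, which satisfies the 268 mm minimum.
Going = (19 − 1) × 340 = 6120 mm.
Enclosure = 6120 + 1401 + 934 = 8455 mm.

8455 mm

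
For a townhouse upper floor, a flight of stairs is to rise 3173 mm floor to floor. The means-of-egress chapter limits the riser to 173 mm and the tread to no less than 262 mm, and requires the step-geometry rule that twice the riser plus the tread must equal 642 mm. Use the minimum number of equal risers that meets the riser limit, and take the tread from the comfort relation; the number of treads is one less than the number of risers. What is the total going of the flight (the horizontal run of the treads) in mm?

5544 mm

⌈3173/173⌉ = 19 risers.
Each riser is 3173/19 = 167 mm (≤ 173 mm).
Tread T = 642 − 2 × 167 = 308 mm (≥ 262 mm).
Treads = 19 − 1 = 18; going = 18 × 308 = 5544 mm.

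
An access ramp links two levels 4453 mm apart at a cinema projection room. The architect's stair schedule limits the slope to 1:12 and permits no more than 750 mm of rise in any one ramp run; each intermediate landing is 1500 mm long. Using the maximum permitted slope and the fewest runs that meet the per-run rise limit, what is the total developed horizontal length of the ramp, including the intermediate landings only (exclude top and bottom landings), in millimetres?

60936 mm

4453 / 750 = 5.937 → round up to 6 ramp runs. That means 5 intermediate landings.
Ramp run (horizontal) at 1:12: 4453 × 12 = 53436 mm.
Intermediate landings: 5 × 1500 = 7500 mm.
Total developed length = 53436 + 7500 = 60936 mm.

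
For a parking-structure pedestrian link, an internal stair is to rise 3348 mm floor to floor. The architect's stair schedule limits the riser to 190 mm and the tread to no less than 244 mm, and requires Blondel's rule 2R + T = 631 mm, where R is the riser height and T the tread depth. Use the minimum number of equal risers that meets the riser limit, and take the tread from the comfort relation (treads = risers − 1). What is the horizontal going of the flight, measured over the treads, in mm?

3348 / 190 = 17.621 → round up to 18 risers.
R = 3348 ÷ 18 = 186 mm.
T = 631 − 2·186 = 259 mm, which satisfies the 244 mm minimum.
Treads = 18 − 1 = 17; going = 17 × 259 = 4403 mm.

4403 mm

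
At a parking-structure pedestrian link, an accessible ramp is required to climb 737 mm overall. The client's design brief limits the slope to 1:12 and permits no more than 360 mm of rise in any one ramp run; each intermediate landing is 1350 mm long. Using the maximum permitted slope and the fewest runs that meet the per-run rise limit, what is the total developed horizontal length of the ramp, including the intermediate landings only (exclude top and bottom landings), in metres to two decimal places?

11.54 m

737 / 360 = 2.047 → round up to 3 ramp runs. That means 2 intermediate landings.
Horizontal run for 737 mm of rise at 1:12 is 737 × 12 = 8844 mm.
2 intermediate landings contribute 2 × 1350 = 2700 mm.
Total developed length = 8844 + 2700 = 11544 mm.
= 11.54 m.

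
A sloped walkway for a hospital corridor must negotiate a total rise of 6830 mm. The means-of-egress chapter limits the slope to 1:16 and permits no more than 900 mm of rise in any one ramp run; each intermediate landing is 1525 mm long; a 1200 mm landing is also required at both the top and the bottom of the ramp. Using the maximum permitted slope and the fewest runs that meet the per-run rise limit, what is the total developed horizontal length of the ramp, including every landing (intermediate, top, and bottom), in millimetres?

At most 900 each: 6830/900 = 7.59, giving 8 ramp runs. That means 7 intermediate landings.
Ramp run (horizontal) at 1:16: 6830 × 16 = 109280 mm.
Intermediate landings: 7 × 1525 = 10675 mm.
Top and bottom landings: 2 × 1200 = 2400 mm.
Total = 109280 + 10675 + 2400 = 122355 mm.

122355 mm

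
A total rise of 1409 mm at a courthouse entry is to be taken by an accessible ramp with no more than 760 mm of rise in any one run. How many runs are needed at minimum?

1409 / 760 = 1.854 → round up to 2 ramp runs.

2 runs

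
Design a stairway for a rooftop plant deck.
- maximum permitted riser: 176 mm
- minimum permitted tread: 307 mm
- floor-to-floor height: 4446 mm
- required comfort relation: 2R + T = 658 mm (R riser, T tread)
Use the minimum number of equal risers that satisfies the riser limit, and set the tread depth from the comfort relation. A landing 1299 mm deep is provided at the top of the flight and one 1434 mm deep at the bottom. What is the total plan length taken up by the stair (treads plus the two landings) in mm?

10633 mm

At most 176 each: 4446/176 = 25.26, giving 26 risers.
Each riser is 4446/26 = 171 mm (≤ 176 mm).
From 2R + T = 658: T = 658 − 342 = 316 mm.
Treads = 26 − 1 = 25; going = 25 × 316 = 7900 mm.
Enclosure = 7900 + 1299 + 1434 = 10633 mm.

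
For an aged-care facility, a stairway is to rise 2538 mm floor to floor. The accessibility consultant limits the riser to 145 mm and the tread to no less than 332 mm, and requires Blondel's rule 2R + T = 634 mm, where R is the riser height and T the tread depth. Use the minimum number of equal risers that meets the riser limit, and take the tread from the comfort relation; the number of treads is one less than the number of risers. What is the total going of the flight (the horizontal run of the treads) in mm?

⌈2538/145⌉ = 18 risers.
Each riser is 2538/18 = 141 mm (≤ 145 mm).
Tread T = 634 − 2 × 141 = 352 mm (≥ 332 mm).
Treads = 18 − 1 = 17; going = 17 × 352 = 5984 mm.

5984 mm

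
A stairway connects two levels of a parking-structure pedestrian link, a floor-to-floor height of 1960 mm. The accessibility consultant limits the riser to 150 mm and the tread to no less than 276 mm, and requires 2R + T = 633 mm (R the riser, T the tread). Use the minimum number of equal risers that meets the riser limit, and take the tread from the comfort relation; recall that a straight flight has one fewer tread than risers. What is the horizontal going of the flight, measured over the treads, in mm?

1960 / 150 = 13.067 → round up to 14 risers.
R = 1960 ÷ 14 = 140 mm.
From 2R + T = 633: T = 633 − 280 = 353 mm.
Treads = 14 − 1 = 13; going = 13 × 353 = 4589 mm.

4589 mm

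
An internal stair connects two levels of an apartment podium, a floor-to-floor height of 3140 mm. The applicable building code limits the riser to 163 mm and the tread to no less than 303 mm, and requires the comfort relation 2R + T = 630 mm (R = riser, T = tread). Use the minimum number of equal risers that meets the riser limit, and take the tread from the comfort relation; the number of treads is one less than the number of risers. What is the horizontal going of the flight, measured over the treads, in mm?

6004 mm

3140 / 163 = 19.264 → round up to 20 risers.
Riser R = 3140 / 20 = 157 mm, within the 163 mm limit.
T = 630 − 2·157 = 316 mm, which satisfies the 303 mm minimum.
Treads = 20 − 1 = 19; going = 19 × 316 = 6004 mm.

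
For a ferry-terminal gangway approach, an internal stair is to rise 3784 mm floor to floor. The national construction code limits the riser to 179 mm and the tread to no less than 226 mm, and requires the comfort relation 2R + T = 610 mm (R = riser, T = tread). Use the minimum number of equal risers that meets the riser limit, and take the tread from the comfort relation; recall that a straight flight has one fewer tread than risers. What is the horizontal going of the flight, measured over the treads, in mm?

5586 mm

3784 / 179 = 21.14, so 22 risers are needed.
R = 3784 ÷ 22 = 172 mm.
T = 610 − 2·172 = 266 mm, which satisfies the 226 mm minimum.
22 risers give 21 treads; going = 21 × 266 = 5586 mm.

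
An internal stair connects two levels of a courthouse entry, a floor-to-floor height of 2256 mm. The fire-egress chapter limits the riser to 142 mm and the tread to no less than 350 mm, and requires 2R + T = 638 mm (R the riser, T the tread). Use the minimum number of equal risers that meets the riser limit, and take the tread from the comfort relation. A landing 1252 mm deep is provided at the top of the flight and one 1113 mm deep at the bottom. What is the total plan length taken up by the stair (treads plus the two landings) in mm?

At most 142 each: 2256/142 = 15.89, giving 16 risers.
Riser R = 2256 / 16 = 141 mm, within the 142 mm limit.
T = 638 − 2·141 = 356 mm, which satisfies the 350 mm minimum.
16 risers give 15 treads; going = 15 × 356 = 5340 mm.
Enclosure = 5340 + 1252 + 1113 = 7705 mm.

7705 mm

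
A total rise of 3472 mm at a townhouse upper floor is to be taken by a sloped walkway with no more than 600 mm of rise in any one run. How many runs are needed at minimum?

6 runs

3472 / 600 = 5.787 → round up to 6 ramp runs.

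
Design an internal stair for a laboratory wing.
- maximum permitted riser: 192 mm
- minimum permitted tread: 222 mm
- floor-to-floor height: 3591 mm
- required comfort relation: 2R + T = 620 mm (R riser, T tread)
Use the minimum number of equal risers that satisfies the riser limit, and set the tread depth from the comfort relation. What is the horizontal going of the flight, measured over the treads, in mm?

4356 mm

At most 192 each: 3591/192 = 18.70, giving 19 risers.
R = 3591 ÷ 19 = 189 mm.
From 2R + T = 620: T = 620 − 378 = 242 mm.
Treads = 19 − 1 = 18; going = 18 × 242 = 4356 mm.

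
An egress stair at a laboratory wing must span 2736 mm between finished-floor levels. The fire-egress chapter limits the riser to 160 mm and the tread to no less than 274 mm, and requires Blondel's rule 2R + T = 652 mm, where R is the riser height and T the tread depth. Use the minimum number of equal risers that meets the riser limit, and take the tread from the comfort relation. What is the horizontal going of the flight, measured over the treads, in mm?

2736 / 160 = 17.100 → round up to 18 risers.
R = 2736 ÷ 18 = 152 mm.
T = 652 − 2·152 = 348 mm, which satisfies the 274 mm minimum.
18 risers give 17 treads; going = 17 × 348 = 5916 mm.

5916 mm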